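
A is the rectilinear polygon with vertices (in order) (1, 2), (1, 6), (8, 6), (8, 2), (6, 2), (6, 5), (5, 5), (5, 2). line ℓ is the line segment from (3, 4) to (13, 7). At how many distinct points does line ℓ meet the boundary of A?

3

The segment meets the boundary at (6,4.9), (8,5.5), (5,4.6).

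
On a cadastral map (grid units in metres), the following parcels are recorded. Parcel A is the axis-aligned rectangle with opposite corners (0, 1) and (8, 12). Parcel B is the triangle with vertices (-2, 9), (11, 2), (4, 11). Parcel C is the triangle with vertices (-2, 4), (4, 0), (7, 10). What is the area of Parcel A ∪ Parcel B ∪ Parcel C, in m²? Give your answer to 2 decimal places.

96.67

By inclusion–exclusion:
Individual areas: |Parcel A| = 88, |Parcel B| = 34, |Parcel C| = 36.
|Parcel A∩Parcel B| = 28.8938.
|Parcel A∩Parcel C| = 32.4333.
|Parcel B∩Parcel C| = 8.5594.
|Parcel A∩Parcel B∩Parcel C| = 8.5594.
|Parcel A ∪ Parcel B ∪ Parcel C| = 158 − 69.8865 + 8.5594 = 96.67.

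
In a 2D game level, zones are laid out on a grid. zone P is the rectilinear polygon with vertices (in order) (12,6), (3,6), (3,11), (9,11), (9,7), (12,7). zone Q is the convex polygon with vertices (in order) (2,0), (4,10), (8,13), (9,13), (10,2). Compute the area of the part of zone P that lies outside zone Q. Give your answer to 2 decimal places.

|zone P| = 33, |zone P∩zone Q| = 26.5242.
|zone P ∖ zone Q| = |zone P| − |zone P∩zone Q| = 33 − 26.5242 = 6.48.

6.48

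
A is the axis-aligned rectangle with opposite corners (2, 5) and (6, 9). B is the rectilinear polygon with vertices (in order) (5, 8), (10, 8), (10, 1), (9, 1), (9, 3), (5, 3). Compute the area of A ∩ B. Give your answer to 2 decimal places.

The intersection is the polygon with vertices (6,5), (5,5), (5,8), (6,8).
By the shoelace formula its area is 3.00.

3.00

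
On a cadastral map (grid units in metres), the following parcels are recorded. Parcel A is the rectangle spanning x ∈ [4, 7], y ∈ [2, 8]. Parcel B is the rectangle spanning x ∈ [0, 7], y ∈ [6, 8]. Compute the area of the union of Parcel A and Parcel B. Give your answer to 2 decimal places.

By inclusion–exclusion:
Individual areas: |Parcel A| = 18, |Parcel B| = 14.
|Parcel A∩Parcel B|: x∈[4,7], y∈[6,8] → 3·2 = 6.
|Parcel A ∪ Parcel B| = 32 − 6 = 26.00.

26.00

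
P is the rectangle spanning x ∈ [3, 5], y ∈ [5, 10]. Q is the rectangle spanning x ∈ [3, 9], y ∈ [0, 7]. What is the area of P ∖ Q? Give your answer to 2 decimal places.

|P∩Q|: x∈[3,5], y∈[5,7] → 2·2 = 4.
|P| = 10.
|P ∖ Q| = |P| − |P∩Q| = 10 − 4 = 6.00.

6.00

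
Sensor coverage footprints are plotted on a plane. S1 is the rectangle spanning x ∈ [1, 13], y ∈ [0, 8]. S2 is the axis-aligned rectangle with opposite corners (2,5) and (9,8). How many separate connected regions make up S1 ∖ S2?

S1 ∖ S2 is a single connected region.

1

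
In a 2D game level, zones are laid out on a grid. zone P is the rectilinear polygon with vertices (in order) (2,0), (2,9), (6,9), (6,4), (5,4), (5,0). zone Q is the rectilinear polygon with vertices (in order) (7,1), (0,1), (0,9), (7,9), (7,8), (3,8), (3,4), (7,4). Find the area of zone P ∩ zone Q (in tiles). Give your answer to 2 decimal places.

17.00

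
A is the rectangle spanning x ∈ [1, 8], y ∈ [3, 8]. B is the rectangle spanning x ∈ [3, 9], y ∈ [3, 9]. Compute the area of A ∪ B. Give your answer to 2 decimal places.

46.00

By inclusion–exclusion:
Individual areas: |A| = 35, |B| = 36.
|A∩B|: x∈[3,8], y∈[3,8] → 5·5 = 25.
|A ∪ B| = 71 − 25 = 46.00.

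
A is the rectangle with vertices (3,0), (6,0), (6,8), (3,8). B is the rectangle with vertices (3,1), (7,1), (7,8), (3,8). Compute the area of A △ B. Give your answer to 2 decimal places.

|A∩B|: x∈[3,6], y∈[1,8] → 3·7 = 21.
|A △ B| = |A| + |B| − 2·|A∩B| = 24 + 28 − 42 = 10.00.

10.00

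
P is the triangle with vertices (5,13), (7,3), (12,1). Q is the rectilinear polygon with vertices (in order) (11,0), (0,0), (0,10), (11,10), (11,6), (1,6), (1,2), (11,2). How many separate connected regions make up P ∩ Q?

P ∩ Q splits into 2 disjoint pieces (area 7.6667, area 0.45).

2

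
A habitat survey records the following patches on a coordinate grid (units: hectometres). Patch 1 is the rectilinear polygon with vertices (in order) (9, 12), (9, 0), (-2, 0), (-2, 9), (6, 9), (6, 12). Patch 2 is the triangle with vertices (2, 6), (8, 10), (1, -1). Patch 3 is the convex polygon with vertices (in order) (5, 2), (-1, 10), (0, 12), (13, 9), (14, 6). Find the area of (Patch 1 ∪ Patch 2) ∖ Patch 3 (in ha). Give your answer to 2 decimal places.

|Patch 1 ∪ Patch 2| = 108.2468.
|(Patch 1 ∪ Patch 2) ∩ Patch 3| = 46.6271.
|(Patch 1 ∪ Patch 2) ∖ Patch 3| = 108.2468 − 46.6271 = 61.62.

61.62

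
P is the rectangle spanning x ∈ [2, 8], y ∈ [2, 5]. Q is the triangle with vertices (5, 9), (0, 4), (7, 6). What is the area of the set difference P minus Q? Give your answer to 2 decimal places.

|P| = 18, |P∩Q| = 0.3214.
|P ∖ Q| = |P| − |P∩Q| = 18 − 0.3214 = 17.68.

17.68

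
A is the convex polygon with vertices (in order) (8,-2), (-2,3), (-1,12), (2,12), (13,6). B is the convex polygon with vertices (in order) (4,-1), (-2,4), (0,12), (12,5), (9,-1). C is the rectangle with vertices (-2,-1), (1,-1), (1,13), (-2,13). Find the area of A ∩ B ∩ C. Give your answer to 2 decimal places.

The intersection is the polygon with vertices (-1.898,3.915), (-1.8,4.8), (0,12), (1,11.417), (1,1.5).
By the shoelace formula its area is 19.41.

19.41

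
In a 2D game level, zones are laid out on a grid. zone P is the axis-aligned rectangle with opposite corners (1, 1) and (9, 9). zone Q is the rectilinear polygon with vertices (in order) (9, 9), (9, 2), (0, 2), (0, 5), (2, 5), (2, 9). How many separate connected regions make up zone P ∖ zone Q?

zone P ∖ zone Q splits into 2 disjoint pieces (area 8, area 4).

2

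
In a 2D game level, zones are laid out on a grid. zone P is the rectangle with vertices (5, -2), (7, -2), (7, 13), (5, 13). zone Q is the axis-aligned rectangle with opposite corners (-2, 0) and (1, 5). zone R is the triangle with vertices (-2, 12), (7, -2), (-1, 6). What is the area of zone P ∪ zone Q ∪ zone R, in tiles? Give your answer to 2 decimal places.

63.39

By inclusion–exclusion:
Individual areas: |zone P| = 30, |zone Q| = 15, |zone R| = 20.
|zone P∩zone Q| = 0 (no overlap).
|zone P∩zone R| = 1.1111.
|zone Q∩zone R| = 0.5.
|zone P∩zone Q∩zone R| = 0.
|zone P ∪ zone Q ∪ zone R| = 65 − 1.6111 + 0 = 63.39.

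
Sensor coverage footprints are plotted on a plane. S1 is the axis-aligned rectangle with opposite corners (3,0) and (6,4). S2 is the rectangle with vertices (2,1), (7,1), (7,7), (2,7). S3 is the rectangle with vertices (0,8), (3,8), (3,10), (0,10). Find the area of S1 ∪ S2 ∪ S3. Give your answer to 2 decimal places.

By inclusion–exclusion:
Individual areas: |S1| = 12, |S2| = 30, |S3| = 6.
|S1∩S2|: x∈[3,6], y∈[1,4] → 3·3 = 9.
|S1∩S3| = 0 (no overlap).
|S2∩S3| = 0 (no overlap).
|S1∩S2∩S3| = 0.
|S1 ∪ S2 ∪ S3| = 48 − 9 + 0 = 39.00.

39.00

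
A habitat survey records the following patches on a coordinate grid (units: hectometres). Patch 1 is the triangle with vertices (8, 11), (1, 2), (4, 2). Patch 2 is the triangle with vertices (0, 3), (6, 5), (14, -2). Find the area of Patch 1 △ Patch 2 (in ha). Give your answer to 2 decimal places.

|Patch 1| = 13.5, |Patch 2| = 29, |Patch 1∩Patch 2| = 5.5342.
|Patch 1 △ Patch 2| = |Patch 1| + |Patch 2| − 2·|Patch 1∩Patch 2| = 13.5 + 29 − 11.0683 = 31.43.

31.43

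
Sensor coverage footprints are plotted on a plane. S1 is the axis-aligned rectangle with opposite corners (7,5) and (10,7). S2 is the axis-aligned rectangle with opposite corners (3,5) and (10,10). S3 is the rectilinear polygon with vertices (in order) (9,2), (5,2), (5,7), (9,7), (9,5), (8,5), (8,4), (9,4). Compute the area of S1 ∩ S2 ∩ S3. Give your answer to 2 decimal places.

The intersection is the polygon with vertices (8,5), (7,5), (7,7), (9,7), (9,5).
By the shoelace formula its area is 4.00.

4.00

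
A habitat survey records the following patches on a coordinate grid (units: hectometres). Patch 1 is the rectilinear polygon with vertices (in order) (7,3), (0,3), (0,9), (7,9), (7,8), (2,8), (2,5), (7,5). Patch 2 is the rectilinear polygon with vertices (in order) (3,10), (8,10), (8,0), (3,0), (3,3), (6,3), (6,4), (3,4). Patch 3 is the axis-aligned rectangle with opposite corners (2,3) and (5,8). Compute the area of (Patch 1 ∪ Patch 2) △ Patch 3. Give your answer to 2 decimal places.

|Patch 1 ∪ Patch 2| = 65.
|(Patch 1 ∪ Patch 2) ∩ Patch 3| = 12.
|(Patch 1 ∪ Patch 2) △ Patch 3| = 65 + 15 − 24 = 56.00.

56.00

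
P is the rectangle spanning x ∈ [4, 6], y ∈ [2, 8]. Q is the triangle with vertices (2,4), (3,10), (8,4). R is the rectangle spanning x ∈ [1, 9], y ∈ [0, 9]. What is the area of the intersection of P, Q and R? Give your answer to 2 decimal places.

The intersection is the polygon with vertices (4,4), (4,8), (4.667,8), (6,6.4), (6,4).
By the shoelace formula its area is 6.93.

6.93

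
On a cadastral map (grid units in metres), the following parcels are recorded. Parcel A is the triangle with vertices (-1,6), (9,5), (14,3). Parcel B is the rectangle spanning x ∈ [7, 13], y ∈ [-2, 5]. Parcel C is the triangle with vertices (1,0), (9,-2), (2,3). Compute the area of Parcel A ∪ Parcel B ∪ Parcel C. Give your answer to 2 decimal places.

By inclusion–exclusion:
Individual areas: |Parcel A| = 7.5, |Parcel B| = 42, |Parcel C| = 13.
|Parcel A∩Parcel B| = 4.
|Parcel A∩Parcel C| = 0.
|Parcel B∩Parcel C| = 0.9286.
|Parcel A∩Parcel B∩Parcel C| = 0.
|Parcel A ∪ Parcel B ∪ Parcel C| = 62.5 − 4.9286 + 0 = 57.57.

57.57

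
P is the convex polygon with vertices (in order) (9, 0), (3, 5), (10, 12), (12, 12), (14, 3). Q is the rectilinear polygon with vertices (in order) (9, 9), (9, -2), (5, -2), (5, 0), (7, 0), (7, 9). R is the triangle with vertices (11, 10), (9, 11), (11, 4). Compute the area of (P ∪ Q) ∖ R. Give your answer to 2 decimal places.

79.67

|P ∪ Q| = 85.6667.
|(P ∪ Q) ∩ R| = 6.
|(P ∪ Q) ∖ R| = 85.6667 − 6 = 79.67.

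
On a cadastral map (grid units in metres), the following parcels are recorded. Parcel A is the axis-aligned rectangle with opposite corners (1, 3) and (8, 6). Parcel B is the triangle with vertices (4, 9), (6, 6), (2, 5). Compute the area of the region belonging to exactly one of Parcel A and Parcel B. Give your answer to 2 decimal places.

24.50

|Parcel A| = 21, |Parcel B| = 7, |Parcel A∩Parcel B| = 1.75.
|Parcel A △ Parcel B| = |Parcel A| + |Parcel B| − 2·|Parcel A∩Parcel B| = 21 + 7 − 3.5 = 24.50.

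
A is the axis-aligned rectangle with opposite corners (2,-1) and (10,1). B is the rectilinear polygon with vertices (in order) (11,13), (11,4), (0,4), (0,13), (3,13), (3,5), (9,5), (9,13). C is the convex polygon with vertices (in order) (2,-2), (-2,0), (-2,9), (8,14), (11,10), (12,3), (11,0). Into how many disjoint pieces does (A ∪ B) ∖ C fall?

(A ∪ B) ∖ C splits into 3 disjoint pieces (area 1.3611, area 3.3333, area 6.75).

3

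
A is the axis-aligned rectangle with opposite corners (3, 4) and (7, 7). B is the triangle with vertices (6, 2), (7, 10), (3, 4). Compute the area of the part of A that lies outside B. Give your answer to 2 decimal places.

4.69

|A| = 12, |A∩B| = 7.3125.
|A ∖ B| = |A| − |A∩B| = 12 − 7.3125 = 4.69.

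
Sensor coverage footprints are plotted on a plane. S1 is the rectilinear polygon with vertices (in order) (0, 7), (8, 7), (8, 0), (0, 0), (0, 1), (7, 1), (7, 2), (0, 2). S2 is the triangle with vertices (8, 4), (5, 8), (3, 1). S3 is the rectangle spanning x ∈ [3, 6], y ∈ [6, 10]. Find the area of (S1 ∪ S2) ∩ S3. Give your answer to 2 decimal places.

3.52

The region (S1 ∪ S2) ∩ S3 is the polygon with vertices (5,8), (5.75,7), (6,7), (6,6), (3,6), (3,7), (4.714,7).
By the shoelace formula its area is 3.52.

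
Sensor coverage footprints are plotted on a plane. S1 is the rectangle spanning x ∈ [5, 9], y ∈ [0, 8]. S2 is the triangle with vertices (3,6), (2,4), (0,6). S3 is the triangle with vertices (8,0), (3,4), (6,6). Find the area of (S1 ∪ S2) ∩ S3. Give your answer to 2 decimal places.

8.07

The region (S1 ∪ S2) ∩ S3 is the polygon with vertices (5,5.333), (6,6), (8,0), (5,2.4).
By the shoelace formula its area is 8.07.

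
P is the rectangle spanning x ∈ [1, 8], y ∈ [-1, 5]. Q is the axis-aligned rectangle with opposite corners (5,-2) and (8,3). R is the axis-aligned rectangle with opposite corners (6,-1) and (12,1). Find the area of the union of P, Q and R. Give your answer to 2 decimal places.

By inclusion–exclusion:
Individual areas: |P| = 42, |Q| = 15, |R| = 12.
|P∩Q|: x∈[5,8], y∈[-1,3] → 3·4 = 12.
|P∩R|: x∈[6,8], y∈[-1,1] → 2·2 = 4.
|Q∩R|: x∈[6,8], y∈[-1,1] → 2·2 = 4.
|P∩Q∩R| = 4.
|P ∪ Q ∪ R| = 69 − 20 + 4 = 53.00.

53.00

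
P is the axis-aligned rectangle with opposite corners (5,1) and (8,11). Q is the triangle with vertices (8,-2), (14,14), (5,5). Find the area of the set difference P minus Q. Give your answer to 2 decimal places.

|P| = 30, |P∩Q| = 13.0714.
|P ∖ Q| = |P| − |P∩Q| = 30 − 13.0714 = 16.93.

16.93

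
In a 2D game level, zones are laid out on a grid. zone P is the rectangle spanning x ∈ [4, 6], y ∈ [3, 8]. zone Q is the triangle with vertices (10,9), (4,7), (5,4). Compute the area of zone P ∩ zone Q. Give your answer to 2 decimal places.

4.67

The intersection is the polygon with vertices (6,5), (5,4), (4,7), (6,7.667).
By the shoelace formula its area is 4.67.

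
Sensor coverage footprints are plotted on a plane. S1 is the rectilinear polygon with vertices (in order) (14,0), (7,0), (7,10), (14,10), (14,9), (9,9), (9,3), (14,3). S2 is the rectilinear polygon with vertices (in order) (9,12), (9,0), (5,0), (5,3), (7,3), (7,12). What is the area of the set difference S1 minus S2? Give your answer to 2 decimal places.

|S1| = 40, |S1∩S2| = 20.
|S1 ∖ S2| = |S1| − |S1∩S2| = 40 − 20 = 20.00.

20.00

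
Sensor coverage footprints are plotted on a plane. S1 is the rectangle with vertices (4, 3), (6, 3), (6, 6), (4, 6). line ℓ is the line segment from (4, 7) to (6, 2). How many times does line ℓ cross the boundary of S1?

2

The segment meets the boundary at (5.6,3), (4.4,6).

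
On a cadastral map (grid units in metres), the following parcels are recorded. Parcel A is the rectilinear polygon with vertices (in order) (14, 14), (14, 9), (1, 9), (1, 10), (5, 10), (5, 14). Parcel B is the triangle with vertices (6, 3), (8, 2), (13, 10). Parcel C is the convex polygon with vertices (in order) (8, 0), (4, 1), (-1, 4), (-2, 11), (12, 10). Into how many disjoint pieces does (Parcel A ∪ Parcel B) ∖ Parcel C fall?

(Parcel A ∪ Parcel B) ∖ Parcel C is a single connected region.

1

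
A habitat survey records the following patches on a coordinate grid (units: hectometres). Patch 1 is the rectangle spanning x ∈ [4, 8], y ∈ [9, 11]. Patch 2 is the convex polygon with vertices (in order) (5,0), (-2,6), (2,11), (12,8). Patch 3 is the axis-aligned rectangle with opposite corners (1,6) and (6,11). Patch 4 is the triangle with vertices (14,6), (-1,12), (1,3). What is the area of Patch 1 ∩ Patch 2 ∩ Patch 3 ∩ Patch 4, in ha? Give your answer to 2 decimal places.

1.20

The intersection is the polygon with vertices (4,10), (6,9.2), (6,9), (4,9).
By the shoelace formula its area is 1.20.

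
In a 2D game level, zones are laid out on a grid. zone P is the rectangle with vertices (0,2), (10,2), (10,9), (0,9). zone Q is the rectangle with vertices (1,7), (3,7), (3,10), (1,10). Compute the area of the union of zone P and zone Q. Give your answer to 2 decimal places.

By inclusion–exclusion:
Individual areas: |zone P| = 70, |zone Q| = 6.
|zone P∩zone Q|: x∈[1,3], y∈[7,9] → 2·2 = 4.
|zone P ∪ zone Q| = 76 − 4 = 72.00.

72.00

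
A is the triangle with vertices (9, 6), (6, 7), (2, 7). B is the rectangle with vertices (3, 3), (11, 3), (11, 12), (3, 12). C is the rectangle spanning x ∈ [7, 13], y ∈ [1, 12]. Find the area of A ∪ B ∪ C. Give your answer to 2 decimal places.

102.07

By inclusion–exclusion:
Individual areas: |A| = 2, |B| = 72, |C| = 66.
|A∩B| = 1.9286.
|A∩C| = 0.381.
|B∩C|: x∈[7,11], y∈[3,12] → 4·9 = 36.
|A∩B∩C| = 0.381.
|A ∪ B ∪ C| = 140 − 38.3095 + 0.381 = 102.07.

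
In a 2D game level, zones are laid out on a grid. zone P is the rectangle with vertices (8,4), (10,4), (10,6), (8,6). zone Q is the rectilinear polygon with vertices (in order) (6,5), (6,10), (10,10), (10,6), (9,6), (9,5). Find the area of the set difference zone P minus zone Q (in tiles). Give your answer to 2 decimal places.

|zone P| = 4, |zone P∩zone Q| = 1.
|zone P ∖ zone Q| = |zone P| − |zone P∩zone Q| = 4 − 1 = 3.00.

3.00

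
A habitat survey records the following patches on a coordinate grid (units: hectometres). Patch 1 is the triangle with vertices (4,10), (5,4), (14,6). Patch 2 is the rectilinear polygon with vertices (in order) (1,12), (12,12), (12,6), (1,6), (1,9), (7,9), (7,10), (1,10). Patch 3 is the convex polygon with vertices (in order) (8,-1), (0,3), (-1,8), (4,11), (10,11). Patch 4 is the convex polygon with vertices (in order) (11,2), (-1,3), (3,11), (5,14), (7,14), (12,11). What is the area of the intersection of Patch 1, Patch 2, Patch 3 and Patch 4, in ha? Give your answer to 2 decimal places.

13.12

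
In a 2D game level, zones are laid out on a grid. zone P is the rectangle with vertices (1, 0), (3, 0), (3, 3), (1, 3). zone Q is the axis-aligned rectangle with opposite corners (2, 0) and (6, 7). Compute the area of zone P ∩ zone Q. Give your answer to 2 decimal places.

3.00

|zone P∩zone Q|: x∈[2,3], y∈[0,3] → 1·3 = 3.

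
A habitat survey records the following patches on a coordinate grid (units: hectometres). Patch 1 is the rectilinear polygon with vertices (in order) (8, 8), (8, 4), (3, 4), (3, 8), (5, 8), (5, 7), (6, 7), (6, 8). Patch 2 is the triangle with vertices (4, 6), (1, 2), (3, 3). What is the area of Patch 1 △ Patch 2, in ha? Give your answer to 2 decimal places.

20.17

|Patch 1| = 19, |Patch 2| = 2.5, |Patch 1∩Patch 2| = 0.6667.
|Patch 1 △ Patch 2| = |Patch 1| + |Patch 2| − 2·|Patch 1∩Patch 2| = 19 + 2.5 − 1.3333 = 20.17.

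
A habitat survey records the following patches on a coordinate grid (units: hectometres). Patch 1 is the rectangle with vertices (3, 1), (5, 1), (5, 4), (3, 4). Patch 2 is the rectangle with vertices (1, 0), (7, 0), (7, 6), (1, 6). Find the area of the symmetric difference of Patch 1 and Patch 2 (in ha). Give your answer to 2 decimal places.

|Patch 1∩Patch 2|: x∈[3,5], y∈[1,4] → 2·3 = 6.
|Patch 1 △ Patch 2| = |Patch 1| + |Patch 2| − 2·|Patch 1∩Patch 2| = 6 + 36 − 12 = 30.00.

30.00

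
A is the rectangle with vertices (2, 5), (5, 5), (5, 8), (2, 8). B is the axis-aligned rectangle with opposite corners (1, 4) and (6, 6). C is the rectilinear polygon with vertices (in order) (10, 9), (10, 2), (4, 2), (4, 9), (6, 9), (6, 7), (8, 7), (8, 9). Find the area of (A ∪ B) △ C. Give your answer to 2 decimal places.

42.00

|A ∪ B| = 16.
|(A ∪ B) ∩ C| = 6.
|(A ∪ B) △ C| = 16 + 38 − 12 = 42.00.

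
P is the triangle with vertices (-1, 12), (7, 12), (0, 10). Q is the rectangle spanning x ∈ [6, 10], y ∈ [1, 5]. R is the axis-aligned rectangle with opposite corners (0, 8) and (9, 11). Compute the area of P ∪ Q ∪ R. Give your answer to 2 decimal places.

49.25

By inclusion–exclusion:
Individual areas: |P| = 8, |Q| = 16, |R| = 27.
|P∩Q| = 0.
|P∩R| = 1.75.
|Q∩R| = 0 (no overlap).
|P∩Q∩R| = 0.
|P ∪ Q ∪ R| = 51 − 1.75 + 0 = 49.25.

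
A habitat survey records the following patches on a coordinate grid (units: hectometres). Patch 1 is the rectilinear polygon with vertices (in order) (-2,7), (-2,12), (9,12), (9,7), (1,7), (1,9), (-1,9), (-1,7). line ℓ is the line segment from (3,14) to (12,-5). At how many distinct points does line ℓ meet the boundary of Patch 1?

The segment meets the boundary at (6.316,7), (3.947,12).

2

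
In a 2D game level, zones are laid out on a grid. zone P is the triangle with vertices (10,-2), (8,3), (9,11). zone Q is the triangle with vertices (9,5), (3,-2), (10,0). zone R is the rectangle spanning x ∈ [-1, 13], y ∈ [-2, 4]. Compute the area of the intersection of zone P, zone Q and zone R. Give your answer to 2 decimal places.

The intersection is the polygon with vertices (8.122,3.976), (8.143,4), (9.2,4), (9.75,1.25), (9.85,-0.043), (9.282,-0.205), (8,3).
By the shoelace formula its area is 4.52.

4.52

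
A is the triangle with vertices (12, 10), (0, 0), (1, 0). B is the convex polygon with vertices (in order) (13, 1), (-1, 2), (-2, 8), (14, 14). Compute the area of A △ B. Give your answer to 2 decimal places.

140.69

|A| = 5, |B| = 142.5, |A∩B| = 3.4038.
|A △ B| = |A| + |B| − 2·|A∩B| = 5 + 142.5 − 6.8077 = 140.69.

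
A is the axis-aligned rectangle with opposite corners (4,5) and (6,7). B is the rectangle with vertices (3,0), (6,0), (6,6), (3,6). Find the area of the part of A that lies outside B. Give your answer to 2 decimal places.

2.00

|A∩B|: x∈[4,6], y∈[5,6] → 2·1 = 2.
|A| = 4.
|A ∖ B| = |A| − |A∩B| = 4 − 2 = 2.00.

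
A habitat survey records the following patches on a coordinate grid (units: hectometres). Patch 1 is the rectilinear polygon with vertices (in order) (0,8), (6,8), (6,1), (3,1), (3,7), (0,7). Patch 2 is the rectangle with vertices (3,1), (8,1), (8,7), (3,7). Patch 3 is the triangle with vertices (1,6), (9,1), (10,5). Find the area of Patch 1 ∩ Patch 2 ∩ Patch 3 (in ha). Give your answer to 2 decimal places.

5.40

The intersection is the polygon with vertices (3,5.778), (6,5.444), (6,2.875), (3,4.75).
By the shoelace formula its area is 5.40.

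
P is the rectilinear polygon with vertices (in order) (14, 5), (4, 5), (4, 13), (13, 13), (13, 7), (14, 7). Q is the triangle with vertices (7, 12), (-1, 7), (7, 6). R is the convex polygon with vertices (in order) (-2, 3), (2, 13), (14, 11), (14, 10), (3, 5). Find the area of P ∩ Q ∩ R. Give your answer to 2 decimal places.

14.05

The intersection is the polygon with vertices (7,12), (7,6.818), (5.588,6.176), (4,6.375), (4,10.125).
By the shoelace formula its area is 14.05.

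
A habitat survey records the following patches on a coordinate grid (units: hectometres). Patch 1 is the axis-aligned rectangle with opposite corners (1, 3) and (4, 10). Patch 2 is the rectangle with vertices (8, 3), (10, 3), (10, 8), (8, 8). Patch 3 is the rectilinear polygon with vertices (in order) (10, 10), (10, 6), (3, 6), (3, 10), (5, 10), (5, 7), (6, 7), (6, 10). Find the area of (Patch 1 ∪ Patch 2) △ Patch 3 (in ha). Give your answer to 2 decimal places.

|Patch 1 ∪ Patch 2| = 31.
|(Patch 1 ∪ Patch 2) ∩ Patch 3| = 8.
|(Patch 1 ∪ Patch 2) △ Patch 3| = 31 + 25 − 16 = 40.00.

40.00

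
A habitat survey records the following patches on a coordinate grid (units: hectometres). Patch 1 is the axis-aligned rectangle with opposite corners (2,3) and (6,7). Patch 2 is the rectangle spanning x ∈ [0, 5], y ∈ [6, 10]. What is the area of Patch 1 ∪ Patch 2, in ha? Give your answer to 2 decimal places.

By inclusion–exclusion:
Individual areas: |Patch 1| = 16, |Patch 2| = 20.
|Patch 1∩Patch 2|: x∈[2,5], y∈[6,7] → 3·1 = 3.
|Patch 1 ∪ Patch 2| = 36 − 3 = 33.00.

33.00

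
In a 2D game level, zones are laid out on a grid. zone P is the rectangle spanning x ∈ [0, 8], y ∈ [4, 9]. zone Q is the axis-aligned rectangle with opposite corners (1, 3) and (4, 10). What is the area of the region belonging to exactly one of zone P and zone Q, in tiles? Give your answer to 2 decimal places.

|zone P∩zone Q|: x∈[1,4], y∈[4,9] → 3·5 = 15.
|zone P △ zone Q| = |zone P| + |zone Q| − 2·|zone P∩zone Q| = 40 + 21 − 30 = 31.00.

31.00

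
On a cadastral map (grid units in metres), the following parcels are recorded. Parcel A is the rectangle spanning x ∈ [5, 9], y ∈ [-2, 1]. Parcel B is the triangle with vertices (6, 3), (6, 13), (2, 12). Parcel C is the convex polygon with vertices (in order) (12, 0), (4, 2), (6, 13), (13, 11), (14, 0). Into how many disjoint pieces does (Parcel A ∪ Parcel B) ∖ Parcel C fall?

(Parcel A ∪ Parcel B) ∖ Parcel C splits into 2 disjoint pieces (area 11.875, area 13.5484).

2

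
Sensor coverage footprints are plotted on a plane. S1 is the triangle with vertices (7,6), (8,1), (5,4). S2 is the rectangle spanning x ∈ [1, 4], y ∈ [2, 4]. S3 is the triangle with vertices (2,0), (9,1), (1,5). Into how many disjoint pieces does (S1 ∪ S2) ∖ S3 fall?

(S1 ∪ S2) ∖ S3 splits into 3 disjoint pieces (area 5.7778, area 0.25, area 0.8).

3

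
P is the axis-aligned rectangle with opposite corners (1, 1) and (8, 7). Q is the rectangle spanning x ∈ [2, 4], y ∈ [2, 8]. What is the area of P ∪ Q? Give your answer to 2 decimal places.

44.00

By inclusion–exclusion:
Individual areas: |P| = 42, |Q| = 12.
|P∩Q|: x∈[2,4], y∈[2,7] → 2·5 = 10.
|P ∪ Q| = 54 − 10 = 44.00.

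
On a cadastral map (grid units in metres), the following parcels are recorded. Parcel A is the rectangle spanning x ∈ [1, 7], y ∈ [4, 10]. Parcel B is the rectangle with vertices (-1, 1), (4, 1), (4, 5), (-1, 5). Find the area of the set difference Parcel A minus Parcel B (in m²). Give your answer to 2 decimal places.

33.00

|Parcel A∩Parcel B|: x∈[1,4], y∈[4,5] → 3·1 = 3.
|Parcel A| = 36.
|Parcel A ∖ Parcel B| = |Parcel A| − |Parcel A∩Parcel B| = 36 − 3 = 33.00.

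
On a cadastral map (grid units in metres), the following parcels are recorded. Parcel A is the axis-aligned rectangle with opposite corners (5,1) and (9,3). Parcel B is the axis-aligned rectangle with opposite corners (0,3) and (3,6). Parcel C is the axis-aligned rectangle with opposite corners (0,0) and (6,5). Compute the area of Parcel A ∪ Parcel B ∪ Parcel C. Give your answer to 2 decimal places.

39.00

By inclusion–exclusion:
Individual areas: |Parcel A| = 8, |Parcel B| = 9, |Parcel C| = 30.
|Parcel A∩Parcel B| = 0 (no overlap).
|Parcel A∩Parcel C|: x∈[5,6], y∈[1,3] → 1·2 = 2.
|Parcel B∩Parcel C|: x∈[0,3], y∈[3,5] → 3·2 = 6.
|Parcel A∩Parcel B∩Parcel C| = 0.
|Parcel A ∪ Parcel B ∪ Parcel C| = 47 − 8 + 0 = 39.00.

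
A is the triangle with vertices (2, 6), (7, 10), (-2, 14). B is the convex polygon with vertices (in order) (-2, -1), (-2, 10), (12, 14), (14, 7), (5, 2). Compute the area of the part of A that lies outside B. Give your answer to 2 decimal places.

7.46

|A| = 28, |A∩B| = 20.5435.
|A ∖ B| = |A| − |A∩B| = 28 − 20.5435 = 7.46.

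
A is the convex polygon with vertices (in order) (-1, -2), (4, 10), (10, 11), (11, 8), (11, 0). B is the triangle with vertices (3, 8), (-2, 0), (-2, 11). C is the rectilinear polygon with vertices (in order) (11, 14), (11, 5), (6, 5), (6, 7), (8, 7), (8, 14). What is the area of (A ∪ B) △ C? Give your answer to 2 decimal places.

122.67

|A ∪ B| = 132.
|(A ∪ B) ∩ C| = 20.1667.
|(A ∪ B) △ C| = 132 + 31 − 40.3333 = 122.67.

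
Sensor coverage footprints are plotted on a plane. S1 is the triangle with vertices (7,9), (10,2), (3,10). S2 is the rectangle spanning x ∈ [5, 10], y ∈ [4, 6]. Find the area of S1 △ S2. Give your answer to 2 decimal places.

|S1| = 12.5, |S2| = 10, |S1∩S2| = 2.6786.
|S1 △ S2| = |S1| + |S2| − 2·|S1∩S2| = 12.5 + 10 − 5.3571 = 17.14.

17.14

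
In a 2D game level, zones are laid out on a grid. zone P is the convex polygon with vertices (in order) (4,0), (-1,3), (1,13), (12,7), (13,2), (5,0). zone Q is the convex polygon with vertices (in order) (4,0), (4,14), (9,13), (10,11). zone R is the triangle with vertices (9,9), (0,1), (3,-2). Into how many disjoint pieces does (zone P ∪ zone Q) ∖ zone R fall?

(zone P ∪ zone Q) ∖ zone R splits into 2 disjoint pieces (area 73.5892, area 42.0177).

2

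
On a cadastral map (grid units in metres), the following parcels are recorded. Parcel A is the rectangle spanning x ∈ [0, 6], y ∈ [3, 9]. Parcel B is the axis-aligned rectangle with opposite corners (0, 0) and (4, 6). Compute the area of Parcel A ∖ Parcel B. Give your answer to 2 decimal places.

24.00

|Parcel A∩Parcel B|: x∈[0,4], y∈[3,6] → 4·3 = 12.
|Parcel A| = 36.
|Parcel A ∖ Parcel B| = |Parcel A| − |Parcel A∩Parcel B| = 36 − 12 = 24.00.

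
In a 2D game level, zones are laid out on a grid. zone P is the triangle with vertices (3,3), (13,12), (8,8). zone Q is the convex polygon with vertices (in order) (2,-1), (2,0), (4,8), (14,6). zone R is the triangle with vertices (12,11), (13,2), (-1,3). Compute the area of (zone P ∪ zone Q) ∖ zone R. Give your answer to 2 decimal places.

13.73

|zone P ∪ zone Q| = 49.4758.
|(zone P ∪ zone Q) ∩ zone R| = 35.7449.
|(zone P ∪ zone Q) ∖ zone R| = 49.4758 − 35.7449 = 13.73.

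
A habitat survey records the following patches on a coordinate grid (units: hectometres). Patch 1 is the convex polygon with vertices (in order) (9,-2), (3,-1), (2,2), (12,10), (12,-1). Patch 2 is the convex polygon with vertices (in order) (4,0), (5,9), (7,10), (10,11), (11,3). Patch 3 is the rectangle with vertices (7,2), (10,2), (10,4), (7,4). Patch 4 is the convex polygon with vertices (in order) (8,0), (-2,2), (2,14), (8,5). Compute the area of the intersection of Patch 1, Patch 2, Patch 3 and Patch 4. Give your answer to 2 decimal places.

2.00

The intersection is the polygon with vertices (7,2), (7,4), (8,4), (8,2).
By the shoelace formula its area is 2.00.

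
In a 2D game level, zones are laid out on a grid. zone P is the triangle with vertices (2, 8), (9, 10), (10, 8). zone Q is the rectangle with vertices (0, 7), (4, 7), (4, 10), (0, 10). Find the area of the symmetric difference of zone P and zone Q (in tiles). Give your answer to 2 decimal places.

18.86

|zone P| = 8, |zone Q| = 12, |zone P∩zone Q| = 0.5714.
|zone P △ zone Q| = |zone P| + |zone Q| − 2·|zone P∩zone Q| = 8 + 12 − 1.1429 = 18.86.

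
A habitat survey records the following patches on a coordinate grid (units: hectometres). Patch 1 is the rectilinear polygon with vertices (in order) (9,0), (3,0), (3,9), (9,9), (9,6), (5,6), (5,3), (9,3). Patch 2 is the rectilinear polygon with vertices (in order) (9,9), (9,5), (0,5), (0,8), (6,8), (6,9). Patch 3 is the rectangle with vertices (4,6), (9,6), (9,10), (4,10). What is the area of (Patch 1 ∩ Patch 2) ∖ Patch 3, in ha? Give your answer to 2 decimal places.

4.00

|Patch 1 ∩ Patch 2| = 17.
|(Patch 1 ∩ Patch 2) ∩ Patch 3| = 13.
|(Patch 1 ∩ Patch 2) ∖ Patch 3| = 17 − 13 = 4.00.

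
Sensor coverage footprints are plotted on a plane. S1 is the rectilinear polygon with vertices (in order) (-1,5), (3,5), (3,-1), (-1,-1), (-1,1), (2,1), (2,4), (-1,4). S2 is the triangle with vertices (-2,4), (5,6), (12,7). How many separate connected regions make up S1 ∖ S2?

S1 ∖ S2 splits into 2 disjoint pieces (area 0.8929, area 13.5595).

2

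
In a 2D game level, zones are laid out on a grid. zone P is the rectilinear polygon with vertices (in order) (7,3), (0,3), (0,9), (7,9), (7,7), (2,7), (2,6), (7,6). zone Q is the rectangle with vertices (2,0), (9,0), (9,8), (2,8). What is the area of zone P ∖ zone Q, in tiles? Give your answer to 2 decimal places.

17.00

|zone P| = 37, |zone P∩zone Q| = 20.
|zone P ∖ zone Q| = |zone P| − |zone P∩zone Q| = 37 − 20 = 17.00.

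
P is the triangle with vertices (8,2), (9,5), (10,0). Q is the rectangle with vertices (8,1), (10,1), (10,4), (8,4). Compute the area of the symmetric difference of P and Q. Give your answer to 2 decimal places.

|P| = 4, |Q| = 6, |P∩Q| = 3.3333.
|P △ Q| = |P| + |Q| − 2·|P∩Q| = 4 + 6 − 6.6667 = 3.33.

3.33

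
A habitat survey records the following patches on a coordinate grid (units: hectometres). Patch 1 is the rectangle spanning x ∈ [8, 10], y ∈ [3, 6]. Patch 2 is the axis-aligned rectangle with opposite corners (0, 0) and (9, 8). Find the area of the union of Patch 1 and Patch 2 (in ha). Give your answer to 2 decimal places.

75.00

By inclusion–exclusion:
Individual areas: |Patch 1| = 6, |Patch 2| = 72.
|Patch 1∩Patch 2|: x∈[8,9], y∈[3,6] → 1·3 = 3.
|Patch 1 ∪ Patch 2| = 78 − 3 = 75.00.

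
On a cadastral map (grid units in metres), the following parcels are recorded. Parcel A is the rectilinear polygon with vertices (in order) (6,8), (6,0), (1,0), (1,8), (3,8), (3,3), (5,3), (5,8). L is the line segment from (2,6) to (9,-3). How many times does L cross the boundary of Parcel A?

3

The segment meets the boundary at (4.333,3), (6,0.857), (3,4.714).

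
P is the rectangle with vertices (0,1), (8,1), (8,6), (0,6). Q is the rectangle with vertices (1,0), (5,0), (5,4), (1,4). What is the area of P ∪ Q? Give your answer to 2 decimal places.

By inclusion–exclusion:
Individual areas: |P| = 40, |Q| = 16.
|P∩Q|: x∈[1,5], y∈[1,4] → 4·3 = 12.
|P ∪ Q| = 56 − 12 = 44.00.

44.00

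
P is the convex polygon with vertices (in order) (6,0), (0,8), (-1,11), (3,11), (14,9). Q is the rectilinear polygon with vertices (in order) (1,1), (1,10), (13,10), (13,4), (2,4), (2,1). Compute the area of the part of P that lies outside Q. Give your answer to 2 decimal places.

|P| = 84.5, |P∩Q| = 60.8188.
|P ∖ Q| = |P| − |P∩Q| = 84.5 − 60.8188 = 23.68.

23.68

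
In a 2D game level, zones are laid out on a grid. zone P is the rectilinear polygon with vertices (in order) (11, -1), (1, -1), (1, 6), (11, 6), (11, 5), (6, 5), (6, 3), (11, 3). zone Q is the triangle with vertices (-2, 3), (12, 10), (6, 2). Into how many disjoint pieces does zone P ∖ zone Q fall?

3

zone P ∖ zone Q splits into 3 disjoint pieces (area 36.1875, area 2.25, area 2.375).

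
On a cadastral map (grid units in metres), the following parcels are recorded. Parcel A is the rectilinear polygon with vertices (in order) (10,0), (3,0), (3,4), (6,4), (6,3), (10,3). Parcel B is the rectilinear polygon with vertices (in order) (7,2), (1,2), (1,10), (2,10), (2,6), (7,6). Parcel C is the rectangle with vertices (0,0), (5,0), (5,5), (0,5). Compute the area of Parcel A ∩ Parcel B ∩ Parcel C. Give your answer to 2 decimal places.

The intersection is the polygon with vertices (5,4), (5,2), (3,2), (3,4).
By the shoelace formula its area is 4.00.

4.00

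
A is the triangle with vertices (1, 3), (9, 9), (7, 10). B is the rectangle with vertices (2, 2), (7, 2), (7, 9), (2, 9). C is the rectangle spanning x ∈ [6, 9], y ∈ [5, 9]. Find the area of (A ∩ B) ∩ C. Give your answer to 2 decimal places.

1.86

The region (A ∩ B) ∩ C is the polygon with vertices (6.143,9), (7,9), (7,7.5), (6,6.75), (6,8.833).
By the shoelace formula its area is 1.86.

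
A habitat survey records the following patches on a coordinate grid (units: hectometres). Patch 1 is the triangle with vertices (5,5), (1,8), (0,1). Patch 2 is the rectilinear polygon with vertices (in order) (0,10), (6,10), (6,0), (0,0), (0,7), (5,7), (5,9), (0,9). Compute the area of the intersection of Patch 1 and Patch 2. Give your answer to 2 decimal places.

The intersection is the polygon with vertices (5,5), (0,1), (0.857,7), (2.333,7).
By the shoelace formula its area is 14.76.

14.76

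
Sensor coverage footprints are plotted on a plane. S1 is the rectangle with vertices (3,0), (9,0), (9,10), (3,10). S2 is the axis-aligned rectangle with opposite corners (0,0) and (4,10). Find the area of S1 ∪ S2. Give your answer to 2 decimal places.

90.00

By inclusion–exclusion:
Individual areas: |S1| = 60, |S2| = 40.
|S1∩S2|: x∈[3,4], y∈[0,10] → 1·10 = 10.
|S1 ∪ S2| = 100 − 10 = 90.00.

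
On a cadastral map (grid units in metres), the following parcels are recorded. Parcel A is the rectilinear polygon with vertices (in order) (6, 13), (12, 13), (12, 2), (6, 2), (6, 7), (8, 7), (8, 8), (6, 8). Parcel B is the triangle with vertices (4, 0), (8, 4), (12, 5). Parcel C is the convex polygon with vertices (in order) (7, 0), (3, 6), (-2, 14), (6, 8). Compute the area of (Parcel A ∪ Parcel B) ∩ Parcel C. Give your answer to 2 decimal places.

|Parcel A ∪ Parcel B| = 65.2.
|(Parcel A ∪ Parcel B) ∩ Parcel C| = 2.61.

2.61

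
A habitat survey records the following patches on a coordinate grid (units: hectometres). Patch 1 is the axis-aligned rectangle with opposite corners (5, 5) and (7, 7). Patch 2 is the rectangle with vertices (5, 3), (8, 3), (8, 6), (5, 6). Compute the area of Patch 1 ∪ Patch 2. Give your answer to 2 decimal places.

By inclusion–exclusion:
Individual areas: |Patch 1| = 4, |Patch 2| = 9.
|Patch 1∩Patch 2|: x∈[5,7], y∈[5,6] → 2·1 = 2.
|Patch 1 ∪ Patch 2| = 13 − 2 = 11.00.

11.00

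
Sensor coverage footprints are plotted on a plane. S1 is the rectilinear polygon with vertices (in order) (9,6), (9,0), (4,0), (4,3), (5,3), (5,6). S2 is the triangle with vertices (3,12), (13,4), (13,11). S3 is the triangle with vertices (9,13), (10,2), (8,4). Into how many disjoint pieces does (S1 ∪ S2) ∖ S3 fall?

3

(S1 ∪ S2) ∖ S3 splits into 3 disjoint pieces (area 24.7222, area 20.8684, area 11.0243).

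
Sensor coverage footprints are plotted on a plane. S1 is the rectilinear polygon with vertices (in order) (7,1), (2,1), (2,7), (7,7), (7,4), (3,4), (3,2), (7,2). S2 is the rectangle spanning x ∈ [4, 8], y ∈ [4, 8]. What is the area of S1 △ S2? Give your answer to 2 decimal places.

20.00

|S1| = 22, |S2| = 16, |S1∩S2| = 9.
|S1 △ S2| = |S1| + |S2| − 2·|S1∩S2| = 22 + 16 − 18 = 20.00.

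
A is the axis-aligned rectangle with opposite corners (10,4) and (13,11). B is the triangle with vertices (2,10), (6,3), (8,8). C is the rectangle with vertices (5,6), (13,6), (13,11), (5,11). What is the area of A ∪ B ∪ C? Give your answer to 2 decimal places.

By inclusion–exclusion:
Individual areas: |A| = 21, |B| = 17, |C| = 40.
|A∩B| = 0.
|A∩C|: x∈[10,13], y∈[6,11] → 3·5 = 15.
|B∩C| = 6.7.
|A∩B∩C| = 0.
|A ∪ B ∪ C| = 78 − 21.7 + 0 = 56.30.

56.30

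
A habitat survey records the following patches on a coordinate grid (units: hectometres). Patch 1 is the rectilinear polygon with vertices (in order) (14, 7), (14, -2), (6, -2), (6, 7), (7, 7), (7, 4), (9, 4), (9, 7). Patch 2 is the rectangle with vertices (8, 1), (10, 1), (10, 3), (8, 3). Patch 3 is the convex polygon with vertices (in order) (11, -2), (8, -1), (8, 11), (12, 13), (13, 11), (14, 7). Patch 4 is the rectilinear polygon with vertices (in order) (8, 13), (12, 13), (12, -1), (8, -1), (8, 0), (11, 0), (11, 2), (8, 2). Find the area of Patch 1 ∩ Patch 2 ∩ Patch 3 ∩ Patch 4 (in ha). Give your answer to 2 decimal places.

The intersection is the polygon with vertices (10,3), (10,2), (8,2), (8,3).
By the shoelace formula its area is 2.00.

2.00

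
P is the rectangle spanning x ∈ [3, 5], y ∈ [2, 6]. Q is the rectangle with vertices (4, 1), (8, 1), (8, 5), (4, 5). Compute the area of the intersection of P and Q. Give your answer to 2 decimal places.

3.00

|P∩Q|: x∈[4,5], y∈[2,5] → 1·3 = 3.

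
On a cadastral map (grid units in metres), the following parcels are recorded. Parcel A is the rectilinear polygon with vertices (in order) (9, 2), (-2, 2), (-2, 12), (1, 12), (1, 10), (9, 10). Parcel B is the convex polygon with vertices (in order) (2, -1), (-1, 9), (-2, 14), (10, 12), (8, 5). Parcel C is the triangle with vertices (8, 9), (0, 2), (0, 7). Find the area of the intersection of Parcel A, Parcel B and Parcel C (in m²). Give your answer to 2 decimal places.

The intersection is the polygon with vertices (0,5.667), (0,7), (8,9), (0.871,2.762).
By the shoelace formula its area is 18.40.

18.40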